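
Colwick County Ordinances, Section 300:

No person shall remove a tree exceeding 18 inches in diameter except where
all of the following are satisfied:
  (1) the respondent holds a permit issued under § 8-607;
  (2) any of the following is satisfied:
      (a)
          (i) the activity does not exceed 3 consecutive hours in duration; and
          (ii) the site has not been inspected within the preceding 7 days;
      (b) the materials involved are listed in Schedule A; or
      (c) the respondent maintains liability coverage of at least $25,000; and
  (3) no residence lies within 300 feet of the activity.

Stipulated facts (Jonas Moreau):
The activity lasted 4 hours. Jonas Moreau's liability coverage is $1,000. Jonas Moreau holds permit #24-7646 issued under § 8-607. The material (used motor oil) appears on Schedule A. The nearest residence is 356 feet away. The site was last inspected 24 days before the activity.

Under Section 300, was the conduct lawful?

(1) holds permit — holds.
(i) ≤ 3 hrs duration — not satisfied.
(ii) not (site inspected) — satisfied.
(a): F AND T → false.
(b) Schedule A material — holds.
(c) coverage ≥ $25,000 — not met.
(2) = F OR T OR F = true.
(3) no residence in 300 ft — satisfied.
So Overall is satisfied (T AND T AND T).

Yes — lawful.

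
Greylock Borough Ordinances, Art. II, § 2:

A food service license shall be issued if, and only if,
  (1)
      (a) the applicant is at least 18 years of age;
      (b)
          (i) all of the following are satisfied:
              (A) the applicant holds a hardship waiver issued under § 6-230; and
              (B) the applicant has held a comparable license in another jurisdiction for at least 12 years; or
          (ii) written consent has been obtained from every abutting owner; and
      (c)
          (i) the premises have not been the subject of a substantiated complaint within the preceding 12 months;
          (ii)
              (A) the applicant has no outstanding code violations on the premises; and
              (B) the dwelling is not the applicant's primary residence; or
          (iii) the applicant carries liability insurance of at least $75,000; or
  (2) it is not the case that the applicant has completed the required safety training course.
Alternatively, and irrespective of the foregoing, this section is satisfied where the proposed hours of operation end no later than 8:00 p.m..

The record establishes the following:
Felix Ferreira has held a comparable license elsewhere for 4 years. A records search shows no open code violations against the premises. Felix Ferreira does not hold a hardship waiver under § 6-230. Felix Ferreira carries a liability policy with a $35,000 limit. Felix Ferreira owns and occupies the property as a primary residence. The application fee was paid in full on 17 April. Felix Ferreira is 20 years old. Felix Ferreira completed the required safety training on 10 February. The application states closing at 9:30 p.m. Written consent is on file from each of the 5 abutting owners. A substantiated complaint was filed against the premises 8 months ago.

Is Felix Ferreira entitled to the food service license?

No — denied.

(a) age ≥ 18 — holds.
(A) hardship waiver — fails.
(B) prior license ≥ 12 yr — not met.
(i) = F AND F = false.
(ii) all abutters consent — satisfied.
So (b) is satisfied (F OR T).
(i) no complaint in 12 mo. — fails.
(A) no code violations — holds.
(B) not (primary residence) — not satisfied.
(ii): T AND F → false.
(iii) insurance ≥ $75,000 — not satisfied.
(c): F OR F OR F → false.
So (1) is not satisfied (T AND T AND F).
(2) not (safety training) — not satisfied.
So Overall is not satisfied (F OR F).
Exception (closes by 8 p.m.) — not satisfied.
Result: main false OR exception false → false.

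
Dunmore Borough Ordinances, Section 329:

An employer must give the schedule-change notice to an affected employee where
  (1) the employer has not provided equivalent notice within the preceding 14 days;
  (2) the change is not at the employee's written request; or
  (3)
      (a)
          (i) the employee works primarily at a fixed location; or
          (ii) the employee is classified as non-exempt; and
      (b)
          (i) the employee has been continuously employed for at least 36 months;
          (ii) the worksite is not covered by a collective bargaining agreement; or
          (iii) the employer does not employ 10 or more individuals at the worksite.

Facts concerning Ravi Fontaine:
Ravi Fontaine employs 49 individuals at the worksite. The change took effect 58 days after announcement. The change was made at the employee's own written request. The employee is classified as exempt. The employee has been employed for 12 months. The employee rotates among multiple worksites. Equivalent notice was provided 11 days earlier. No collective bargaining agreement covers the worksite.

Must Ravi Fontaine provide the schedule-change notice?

No — not required.

(1) no recent notice — not met.
(2) not employee-requested — not met.
(i) fixed location — not satisfied.
(ii) non-exempt — not satisfied.
(a): F OR F → false.
(i) tenure ≥ 36 mo. — fails.
(ii) no CBA — holds.
(iii) not (≥ 10 at site) — fails.
(b) = F OR T OR F = true.
(3): F AND T → false.
So Overall is not satisfied (F OR F OR F).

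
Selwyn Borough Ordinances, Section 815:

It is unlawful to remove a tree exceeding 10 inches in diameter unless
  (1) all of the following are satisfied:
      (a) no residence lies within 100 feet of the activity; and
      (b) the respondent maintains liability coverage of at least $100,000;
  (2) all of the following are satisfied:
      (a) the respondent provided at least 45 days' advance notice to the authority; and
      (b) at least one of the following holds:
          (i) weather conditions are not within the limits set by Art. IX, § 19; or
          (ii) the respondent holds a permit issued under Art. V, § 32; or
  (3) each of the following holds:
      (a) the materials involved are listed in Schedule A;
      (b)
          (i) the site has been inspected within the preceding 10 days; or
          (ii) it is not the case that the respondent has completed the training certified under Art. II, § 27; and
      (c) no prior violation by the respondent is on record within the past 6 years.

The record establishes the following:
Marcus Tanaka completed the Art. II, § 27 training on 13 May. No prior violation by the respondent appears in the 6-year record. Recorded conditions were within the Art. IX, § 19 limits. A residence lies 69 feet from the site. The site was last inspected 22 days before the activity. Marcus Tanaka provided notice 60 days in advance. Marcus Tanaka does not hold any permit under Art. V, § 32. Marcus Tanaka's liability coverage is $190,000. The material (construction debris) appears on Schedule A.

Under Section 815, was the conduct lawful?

No — unlawful.

(a) no residence in 100 ft — not satisfied.
(b) coverage ≥ $100,000 — satisfied.
(1): F AND T → false.
(a) ≥45 days' notice — met.
(i) not (weather ok) — not satisfied.
(ii) holds permit — not satisfied.
(b) = F OR F = false.
So (2) is not satisfied (T AND F).
(a) Schedule A material — holds.
(i) site inspected — not met.
(ii) not (training certified) — not met.
(b): F OR F → false.
(c) no prior violation — met.
So (3) is not satisfied (T AND F AND T).
Overall: F OR F OR F → false.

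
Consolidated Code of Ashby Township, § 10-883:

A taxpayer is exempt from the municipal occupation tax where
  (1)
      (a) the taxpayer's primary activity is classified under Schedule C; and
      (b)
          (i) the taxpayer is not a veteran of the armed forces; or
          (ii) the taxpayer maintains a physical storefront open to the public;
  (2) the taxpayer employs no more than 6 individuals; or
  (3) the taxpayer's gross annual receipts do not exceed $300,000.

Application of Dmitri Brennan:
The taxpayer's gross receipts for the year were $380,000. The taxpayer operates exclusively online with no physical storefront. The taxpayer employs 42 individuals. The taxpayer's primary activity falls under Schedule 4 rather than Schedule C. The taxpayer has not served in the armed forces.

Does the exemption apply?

No — not exempt.

(a) Schedule C activity — not satisfied.
(i) not (veteran) — satisfied.
(ii) has storefront — not satisfied.
(b) = T OR F = true.
So (1) is not satisfied (F AND T).
(2) ≤ 6 employees — not met.
(3) receipts ≤ $300,000 — fails.
Overall: F OR F OR F → false.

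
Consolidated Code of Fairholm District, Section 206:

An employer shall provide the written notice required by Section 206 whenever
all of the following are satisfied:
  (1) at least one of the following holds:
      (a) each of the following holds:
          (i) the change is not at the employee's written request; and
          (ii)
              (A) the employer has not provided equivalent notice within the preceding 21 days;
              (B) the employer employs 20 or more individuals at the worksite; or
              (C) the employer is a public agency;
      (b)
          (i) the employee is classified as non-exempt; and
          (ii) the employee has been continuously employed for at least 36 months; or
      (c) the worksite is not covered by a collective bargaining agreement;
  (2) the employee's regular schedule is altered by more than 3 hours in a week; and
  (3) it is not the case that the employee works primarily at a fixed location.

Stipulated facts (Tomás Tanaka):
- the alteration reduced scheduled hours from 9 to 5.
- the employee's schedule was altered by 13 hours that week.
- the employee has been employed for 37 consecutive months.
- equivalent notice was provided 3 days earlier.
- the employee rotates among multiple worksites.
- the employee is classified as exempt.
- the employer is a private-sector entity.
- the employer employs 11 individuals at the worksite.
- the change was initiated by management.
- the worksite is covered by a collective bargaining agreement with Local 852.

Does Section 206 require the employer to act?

(i) not employee-requested — satisfied.
(A) no recent notice — not met.
(B) ≥ 20 at site — fails.
(C) public agency — not satisfied.
So (ii) is not satisfied (F OR F OR F).
(a): T AND F → false.
(i) non-exempt — not met.
(ii) tenure ≥ 36 mo. — satisfied.
(b) = F AND T = false.
(c) no CBA — fails.
(1): F OR F OR F → false.
(2) schedule shift > 3h — holds.
(3) not (fixed location) — met.
Overall: F AND T AND T → false.

No — not required.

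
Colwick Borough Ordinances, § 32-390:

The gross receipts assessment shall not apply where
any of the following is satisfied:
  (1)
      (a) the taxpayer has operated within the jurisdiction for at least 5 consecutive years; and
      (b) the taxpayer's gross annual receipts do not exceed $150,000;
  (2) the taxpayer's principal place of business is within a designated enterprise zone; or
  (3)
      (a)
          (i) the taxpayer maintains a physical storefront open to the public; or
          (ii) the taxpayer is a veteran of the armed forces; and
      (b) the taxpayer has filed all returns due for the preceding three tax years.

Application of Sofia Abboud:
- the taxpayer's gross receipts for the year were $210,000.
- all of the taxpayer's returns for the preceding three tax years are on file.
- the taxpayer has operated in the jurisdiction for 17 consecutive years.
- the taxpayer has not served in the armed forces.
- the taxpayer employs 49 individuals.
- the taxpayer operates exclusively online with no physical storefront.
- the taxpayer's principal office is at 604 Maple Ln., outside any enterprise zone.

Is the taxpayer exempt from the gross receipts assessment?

No — not exempt.

(a) ≥ 5 yrs in jurisdiction — holds.
(b) receipts ≤ $150,000 — not met.
(1): T AND F → false.
(2) in enterprise zone — not satisfied.
(i) has storefront — not satisfied.
(ii) veteran — fails.
(a) = F OR F = false.
(b) returns current — met.
(3) = F AND T = false.
Overall = F OR F OR F = false.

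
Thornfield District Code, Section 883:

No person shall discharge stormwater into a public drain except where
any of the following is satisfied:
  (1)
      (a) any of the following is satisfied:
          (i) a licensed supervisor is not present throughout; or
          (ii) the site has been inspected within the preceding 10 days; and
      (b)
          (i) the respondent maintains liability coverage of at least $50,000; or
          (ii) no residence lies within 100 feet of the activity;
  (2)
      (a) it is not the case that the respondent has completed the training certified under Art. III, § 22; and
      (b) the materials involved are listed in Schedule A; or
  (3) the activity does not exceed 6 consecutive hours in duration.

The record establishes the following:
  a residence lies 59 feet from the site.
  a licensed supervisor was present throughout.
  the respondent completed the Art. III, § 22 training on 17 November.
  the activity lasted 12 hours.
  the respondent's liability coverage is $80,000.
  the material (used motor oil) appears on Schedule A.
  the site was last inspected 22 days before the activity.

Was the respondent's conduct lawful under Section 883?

No — unlawful.

(i) not (supervisor present) — fails.
(ii) site inspected — not met.
(a) = F OR F = false.
(i) coverage ≥ $50,000 — holds.
(ii) no residence in 100 ft — fails.
So (b) is satisfied (T OR F).
(1): F AND T → false.
(a) not (training certified) — fails.
(b) Schedule A material — met.
(2): F AND T → false.
(3) ≤ 6 hrs duration — not met.
Overall = F OR F OR F = false.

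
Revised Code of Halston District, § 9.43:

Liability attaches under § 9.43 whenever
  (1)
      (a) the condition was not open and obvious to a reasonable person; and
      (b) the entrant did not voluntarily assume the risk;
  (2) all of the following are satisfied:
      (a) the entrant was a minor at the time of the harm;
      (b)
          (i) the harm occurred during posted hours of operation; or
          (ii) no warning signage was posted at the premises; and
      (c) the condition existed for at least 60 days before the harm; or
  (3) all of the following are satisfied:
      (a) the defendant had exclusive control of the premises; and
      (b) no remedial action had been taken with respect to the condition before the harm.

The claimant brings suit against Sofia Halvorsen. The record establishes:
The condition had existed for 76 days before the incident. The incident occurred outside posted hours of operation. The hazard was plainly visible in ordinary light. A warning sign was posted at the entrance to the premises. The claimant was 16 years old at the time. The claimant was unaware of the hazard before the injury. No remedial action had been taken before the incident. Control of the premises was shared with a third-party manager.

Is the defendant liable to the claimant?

(a) not open/obvious — not met.
(b) no assumed risk — holds.
(1): F AND T → false.
(a) entrant a minor — satisfied.
(i) during posted hours — fails.
(ii) no signage posted — not met.
(b): F OR F → false.
(c) condition ≥60 days old — satisfied.
(2) = T AND F AND T = false.
(a) exclusive control — fails.
(b) no remedial action — satisfied.
So (3) is not satisfied (F AND T).
So Overall is not satisfied (F OR F OR F).

No — not liable.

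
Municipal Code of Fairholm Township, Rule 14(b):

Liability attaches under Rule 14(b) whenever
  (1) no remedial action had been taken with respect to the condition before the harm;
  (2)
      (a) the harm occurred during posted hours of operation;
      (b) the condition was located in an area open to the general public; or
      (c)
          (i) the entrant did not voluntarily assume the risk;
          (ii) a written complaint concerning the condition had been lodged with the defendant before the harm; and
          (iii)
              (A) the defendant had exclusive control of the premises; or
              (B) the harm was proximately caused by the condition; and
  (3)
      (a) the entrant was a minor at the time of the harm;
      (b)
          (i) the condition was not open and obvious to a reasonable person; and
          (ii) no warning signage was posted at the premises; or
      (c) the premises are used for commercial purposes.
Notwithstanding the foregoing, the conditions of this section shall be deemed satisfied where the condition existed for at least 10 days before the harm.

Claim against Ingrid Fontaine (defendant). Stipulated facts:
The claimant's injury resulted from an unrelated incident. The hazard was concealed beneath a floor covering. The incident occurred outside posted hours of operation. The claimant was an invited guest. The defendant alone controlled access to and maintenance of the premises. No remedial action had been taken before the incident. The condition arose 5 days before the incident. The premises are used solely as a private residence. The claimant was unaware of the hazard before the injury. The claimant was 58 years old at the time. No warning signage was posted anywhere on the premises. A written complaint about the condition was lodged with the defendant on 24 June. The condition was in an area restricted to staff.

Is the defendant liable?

Yes — liable.

(1) no remedial action — holds.
(a) during posted hours — fails.
(b) public area — not met.
(i) no assumed risk — holds.
(ii) complaint lodged — holds.
(A) exclusive control — holds.
(B) proximate cause — not met.
(iii) = T OR F = true.
(c): T AND T AND T → true.
So (2) is satisfied (F OR F OR T).
(a) entrant a minor — not satisfied.
(i) not open/obvious — met.
(ii) no signage posted — holds.
So (b) is satisfied (T AND T).
(c) commercial use — not met.
(3): F OR T OR F → true.
So Overall is satisfied (T AND T AND T).
Exception (condition ≥10 days old) — not satisfied.
Result: main true OR exception false → true.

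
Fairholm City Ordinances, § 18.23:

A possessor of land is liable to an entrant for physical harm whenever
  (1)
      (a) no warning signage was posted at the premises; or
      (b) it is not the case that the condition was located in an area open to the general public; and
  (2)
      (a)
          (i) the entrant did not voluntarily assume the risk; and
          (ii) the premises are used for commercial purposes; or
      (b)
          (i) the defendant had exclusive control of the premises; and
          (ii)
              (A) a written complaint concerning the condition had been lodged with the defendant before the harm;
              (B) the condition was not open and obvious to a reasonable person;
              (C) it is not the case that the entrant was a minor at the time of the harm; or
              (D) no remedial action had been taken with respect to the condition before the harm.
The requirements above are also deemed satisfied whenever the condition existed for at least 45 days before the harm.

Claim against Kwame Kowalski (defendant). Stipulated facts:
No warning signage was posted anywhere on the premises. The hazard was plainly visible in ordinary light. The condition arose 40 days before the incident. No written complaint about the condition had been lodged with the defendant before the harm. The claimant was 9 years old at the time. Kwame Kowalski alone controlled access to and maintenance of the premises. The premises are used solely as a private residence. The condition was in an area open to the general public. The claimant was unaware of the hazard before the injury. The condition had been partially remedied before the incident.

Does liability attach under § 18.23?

(a) no signage posted — met.
(b) not (public area) — not met.
So (1) is satisfied (T OR F).
(i) no assumed risk — satisfied.
(ii) commercial use — not satisfied.
(a): T AND F → false.
(i) exclusive control — met.
(A) complaint lodged — not met.
(B) not open/obvious — not met.
(C) not (entrant a minor) — fails.
(D) no remedial action — not met.
So (ii) is not satisfied (F OR F OR F OR F).
(b) = T AND F = false.
So (2) is not satisfied (F OR F).
Overall = T AND F = false.
Exception (condition ≥45 days old) — not satisfied.
Result: main false OR exception false → false.

No — not liable.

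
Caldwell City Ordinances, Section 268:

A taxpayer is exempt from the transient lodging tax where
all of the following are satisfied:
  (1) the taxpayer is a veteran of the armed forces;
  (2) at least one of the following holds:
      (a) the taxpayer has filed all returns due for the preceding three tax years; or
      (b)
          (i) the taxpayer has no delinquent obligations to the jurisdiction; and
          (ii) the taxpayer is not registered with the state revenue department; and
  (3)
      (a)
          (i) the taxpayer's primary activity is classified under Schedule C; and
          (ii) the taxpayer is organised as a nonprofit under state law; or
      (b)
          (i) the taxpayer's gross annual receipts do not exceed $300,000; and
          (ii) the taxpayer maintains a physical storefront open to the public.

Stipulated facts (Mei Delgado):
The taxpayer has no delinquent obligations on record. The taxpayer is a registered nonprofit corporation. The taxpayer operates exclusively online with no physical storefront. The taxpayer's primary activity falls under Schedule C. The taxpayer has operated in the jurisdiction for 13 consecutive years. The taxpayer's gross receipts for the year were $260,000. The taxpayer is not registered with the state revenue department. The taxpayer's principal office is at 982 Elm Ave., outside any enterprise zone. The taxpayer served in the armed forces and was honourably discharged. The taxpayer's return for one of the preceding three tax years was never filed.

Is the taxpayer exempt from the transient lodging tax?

(1) veteran — satisfied.
(a) returns current — not satisfied.
(i) no delinquency — holds.
(ii) not (state-registered) — met.
So (b) is satisfied (T AND T).
So (2) is satisfied (F OR T).
(i) Schedule C activity — holds.
(ii) nonprofit — satisfied.
(a): T AND T → true.
(i) receipts ≤ $300,000 — met.
(ii) has storefront — fails.
(b) = T AND F = false.
(3) = T OR F = true.
Overall = T AND T AND T = true.

Yes — exempt.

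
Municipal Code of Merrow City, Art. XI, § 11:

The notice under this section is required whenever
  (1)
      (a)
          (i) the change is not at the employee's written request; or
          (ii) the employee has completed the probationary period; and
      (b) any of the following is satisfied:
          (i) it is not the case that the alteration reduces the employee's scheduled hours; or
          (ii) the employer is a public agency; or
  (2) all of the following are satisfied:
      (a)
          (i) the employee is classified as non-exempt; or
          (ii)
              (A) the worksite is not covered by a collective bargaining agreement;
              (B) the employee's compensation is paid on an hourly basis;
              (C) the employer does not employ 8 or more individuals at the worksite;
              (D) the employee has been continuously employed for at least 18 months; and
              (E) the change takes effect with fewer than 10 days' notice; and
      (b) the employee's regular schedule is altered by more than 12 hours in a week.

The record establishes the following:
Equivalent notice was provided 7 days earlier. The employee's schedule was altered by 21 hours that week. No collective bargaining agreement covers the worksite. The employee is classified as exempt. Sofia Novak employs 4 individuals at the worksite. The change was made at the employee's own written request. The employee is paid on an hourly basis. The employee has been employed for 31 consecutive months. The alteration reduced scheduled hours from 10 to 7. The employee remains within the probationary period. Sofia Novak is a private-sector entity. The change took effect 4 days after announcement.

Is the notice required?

Yes — required.

(i) not employee-requested — not satisfied.
(ii) past probation — not satisfied.
(a): F OR F → false.
(i) not (hours reduced) — fails.
(ii) public agency — fails.
(b): F OR F → false.
(1) = F AND F = false.
(i) non-exempt — fails.
(A) no CBA — holds.
(B) hourly-paid — met.
(C) not (≥ 8 at site) — holds.
(D) tenure ≥ 18 mo. — satisfied.
(E) < 10 days' notice — met.
(ii): T AND T AND T AND T AND T → true.
(a): F OR T → true.
(b) schedule shift > 12h — met.
(2): T AND T → true.
Overall: F OR T → true.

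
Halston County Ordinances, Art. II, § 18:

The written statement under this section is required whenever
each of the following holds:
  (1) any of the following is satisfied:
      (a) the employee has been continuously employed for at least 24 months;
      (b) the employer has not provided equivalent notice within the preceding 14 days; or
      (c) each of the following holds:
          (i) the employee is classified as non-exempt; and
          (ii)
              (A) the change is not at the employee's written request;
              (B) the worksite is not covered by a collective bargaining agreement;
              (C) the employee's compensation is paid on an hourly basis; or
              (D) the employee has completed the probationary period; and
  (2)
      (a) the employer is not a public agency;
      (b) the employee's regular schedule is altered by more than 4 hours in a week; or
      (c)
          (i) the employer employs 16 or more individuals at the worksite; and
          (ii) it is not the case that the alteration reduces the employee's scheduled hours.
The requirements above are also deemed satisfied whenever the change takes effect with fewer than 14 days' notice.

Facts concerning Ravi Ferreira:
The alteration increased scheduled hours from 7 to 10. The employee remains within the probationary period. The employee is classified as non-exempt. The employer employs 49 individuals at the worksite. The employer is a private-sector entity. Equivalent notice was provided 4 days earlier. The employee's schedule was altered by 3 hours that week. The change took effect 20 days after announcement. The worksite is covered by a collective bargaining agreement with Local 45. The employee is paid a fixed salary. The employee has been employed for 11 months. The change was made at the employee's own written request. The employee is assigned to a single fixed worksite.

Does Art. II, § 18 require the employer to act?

No — not required.

(a) tenure ≥ 24 mo. — not satisfied.
(b) no recent notice — not met.
(i) non-exempt — satisfied.
(A) not employee-requested — not satisfied.
(B) no CBA — fails.
(C) hourly-paid — fails.
(D) past probation — not met.
So (ii) is not satisfied (F OR F OR F OR F).
So (c) is not satisfied (T AND F).
(1) = F OR F OR F = false.
(a) not (public agency) — holds.
(b) schedule shift > 4h — fails.
(i) ≥ 16 at site — holds.
(ii) not (hours reduced) — satisfied.
(c) = T AND T = true.
(2): T OR F OR T → true.
So Overall is not satisfied (F AND T).
Exception (< 14 days' notice) — not satisfied.
Result: main false OR exception false → false.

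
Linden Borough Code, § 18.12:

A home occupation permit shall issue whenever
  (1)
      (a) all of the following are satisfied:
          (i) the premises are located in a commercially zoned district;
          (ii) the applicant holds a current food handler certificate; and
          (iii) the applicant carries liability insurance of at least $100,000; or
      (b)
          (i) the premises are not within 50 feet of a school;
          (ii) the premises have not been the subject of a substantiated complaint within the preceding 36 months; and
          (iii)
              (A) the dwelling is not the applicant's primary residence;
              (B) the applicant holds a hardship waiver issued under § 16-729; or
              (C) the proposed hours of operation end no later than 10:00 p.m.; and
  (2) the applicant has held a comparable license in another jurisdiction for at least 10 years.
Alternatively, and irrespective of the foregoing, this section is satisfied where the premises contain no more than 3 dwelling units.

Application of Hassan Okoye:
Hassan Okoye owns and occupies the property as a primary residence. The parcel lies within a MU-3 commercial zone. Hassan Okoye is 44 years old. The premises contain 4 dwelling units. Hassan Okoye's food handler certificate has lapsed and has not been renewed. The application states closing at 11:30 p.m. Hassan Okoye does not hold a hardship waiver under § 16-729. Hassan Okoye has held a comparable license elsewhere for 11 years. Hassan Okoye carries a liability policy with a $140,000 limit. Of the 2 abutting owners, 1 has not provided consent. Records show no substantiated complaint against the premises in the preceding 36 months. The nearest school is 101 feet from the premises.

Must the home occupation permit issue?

No — denied.

(i) commercially zoned — met.
(ii) food handler cert. — not met.
(iii) insurance ≥ $100,000 — holds.
(a): T AND F AND T → false.
(i) ≥50 ft from school — satisfied.
(ii) no complaint in 36 mo. — satisfied.
(A) not (primary residence) — not met.
(B) hardship waiver — not met.
(C) closes by 10 p.m. — not satisfied.
So (iii) is not satisfied (F OR F OR F).
(b) = T AND T AND F = false.
(1): F OR F → false.
(2) prior license ≥ 10 yr — met.
Overall: F AND T → false.
Exception (≤ 3 units) — not satisfied.
Result: main false OR exception false → false.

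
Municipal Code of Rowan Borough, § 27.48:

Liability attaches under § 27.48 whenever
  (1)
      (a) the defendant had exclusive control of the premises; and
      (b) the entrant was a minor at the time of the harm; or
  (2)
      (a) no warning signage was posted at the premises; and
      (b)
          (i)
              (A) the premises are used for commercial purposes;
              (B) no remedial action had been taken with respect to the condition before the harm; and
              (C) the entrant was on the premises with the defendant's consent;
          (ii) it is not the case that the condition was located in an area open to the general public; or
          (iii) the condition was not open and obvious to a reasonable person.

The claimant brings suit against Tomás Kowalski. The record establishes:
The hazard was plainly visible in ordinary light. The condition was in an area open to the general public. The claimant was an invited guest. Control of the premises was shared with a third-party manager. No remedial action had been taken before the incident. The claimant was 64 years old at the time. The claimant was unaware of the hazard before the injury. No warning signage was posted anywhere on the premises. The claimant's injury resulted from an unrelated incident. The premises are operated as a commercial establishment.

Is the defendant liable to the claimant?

Yes — liable.

(a) exclusive control — not satisfied.
(b) entrant a minor — fails.
(1): F AND F → false.
(a) no signage posted — satisfied.
(A) commercial use — met.
(B) no remedial action — met.
(C) consent to enter — met.
(i): T AND T AND T → true.
(ii) not (public area) — fails.
(iii) not open/obvious — not met.
So (b) is satisfied (T OR F OR F).
So (2) is satisfied (T AND T).
So Overall is satisfied (F OR T).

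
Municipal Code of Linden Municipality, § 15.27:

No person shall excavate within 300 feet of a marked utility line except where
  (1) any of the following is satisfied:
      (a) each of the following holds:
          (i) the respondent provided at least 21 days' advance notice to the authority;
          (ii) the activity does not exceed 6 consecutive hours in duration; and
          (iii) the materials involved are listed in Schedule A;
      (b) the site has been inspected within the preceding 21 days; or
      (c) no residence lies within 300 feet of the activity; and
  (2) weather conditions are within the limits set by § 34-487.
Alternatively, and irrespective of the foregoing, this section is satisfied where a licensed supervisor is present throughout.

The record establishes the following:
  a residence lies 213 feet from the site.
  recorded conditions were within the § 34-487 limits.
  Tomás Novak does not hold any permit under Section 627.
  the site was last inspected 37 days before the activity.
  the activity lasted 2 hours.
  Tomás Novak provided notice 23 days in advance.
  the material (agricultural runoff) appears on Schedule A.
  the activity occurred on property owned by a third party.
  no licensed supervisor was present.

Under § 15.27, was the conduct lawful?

(i) ≥21 days' notice — holds.
(ii) ≤ 6 hrs duration — satisfied.
(iii) Schedule A material — met.
(a) = T AND T AND T = true.
(b) site inspected — not met.
(c) no residence in 300 ft — not met.
So (1) is satisfied (T OR F OR F).
(2) weather ok — holds.
So Overall is satisfied (T AND T).
Exception (supervisor present) — not satisfied.
Result: main true OR exception false → true.

Yes — lawful.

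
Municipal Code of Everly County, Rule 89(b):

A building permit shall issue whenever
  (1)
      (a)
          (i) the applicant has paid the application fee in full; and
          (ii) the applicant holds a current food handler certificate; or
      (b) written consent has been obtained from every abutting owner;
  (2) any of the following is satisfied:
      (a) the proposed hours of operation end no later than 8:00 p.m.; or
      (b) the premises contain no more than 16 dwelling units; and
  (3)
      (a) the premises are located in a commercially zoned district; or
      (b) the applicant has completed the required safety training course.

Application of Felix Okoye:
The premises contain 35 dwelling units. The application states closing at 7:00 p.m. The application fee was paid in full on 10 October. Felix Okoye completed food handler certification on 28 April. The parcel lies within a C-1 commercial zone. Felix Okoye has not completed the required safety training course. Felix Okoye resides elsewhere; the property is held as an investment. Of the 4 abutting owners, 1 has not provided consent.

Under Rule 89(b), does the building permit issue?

(i) fee paid — holds.
(ii) food handler cert. — satisfied.
So (a) is satisfied (T AND T).
(b) all abutters consent — fails.
(1): T OR F → true.
(a) closes by 8 p.m. — satisfied.
(b) ≤ 16 units — not satisfied.
(2): T OR F → true.
(a) commercially zoned — met.
(b) safety training — not met.
(3): T OR F → true.
So Overall is satisfied (T AND T AND T).

Yes — granted.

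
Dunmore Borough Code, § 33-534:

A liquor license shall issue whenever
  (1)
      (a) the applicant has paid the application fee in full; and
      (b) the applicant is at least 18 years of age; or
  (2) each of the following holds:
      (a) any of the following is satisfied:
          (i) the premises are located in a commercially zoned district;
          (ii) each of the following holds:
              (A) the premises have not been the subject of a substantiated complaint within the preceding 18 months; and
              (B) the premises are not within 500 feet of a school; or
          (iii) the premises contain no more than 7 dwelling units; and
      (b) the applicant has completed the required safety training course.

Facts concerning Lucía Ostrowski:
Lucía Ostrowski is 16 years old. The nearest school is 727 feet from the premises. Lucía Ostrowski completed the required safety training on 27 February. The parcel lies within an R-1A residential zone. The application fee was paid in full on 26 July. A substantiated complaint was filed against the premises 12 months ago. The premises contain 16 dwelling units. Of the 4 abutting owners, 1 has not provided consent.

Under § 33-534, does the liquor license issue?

No — denied.

(a) fee paid — satisfied.
(b) age ≥ 18 — not satisfied.
(1) = T AND F = false.
(i) commercially zoned — not satisfied.
(A) no complaint in 18 mo. — not satisfied.
(B) ≥500 ft from school — satisfied.
(ii) = F AND T = false.
(iii) ≤ 7 units — fails.
So (a) is not satisfied (F OR F OR F).
(b) safety training — met.
(2): F AND T → false.
So Overall is not satisfied (F OR F).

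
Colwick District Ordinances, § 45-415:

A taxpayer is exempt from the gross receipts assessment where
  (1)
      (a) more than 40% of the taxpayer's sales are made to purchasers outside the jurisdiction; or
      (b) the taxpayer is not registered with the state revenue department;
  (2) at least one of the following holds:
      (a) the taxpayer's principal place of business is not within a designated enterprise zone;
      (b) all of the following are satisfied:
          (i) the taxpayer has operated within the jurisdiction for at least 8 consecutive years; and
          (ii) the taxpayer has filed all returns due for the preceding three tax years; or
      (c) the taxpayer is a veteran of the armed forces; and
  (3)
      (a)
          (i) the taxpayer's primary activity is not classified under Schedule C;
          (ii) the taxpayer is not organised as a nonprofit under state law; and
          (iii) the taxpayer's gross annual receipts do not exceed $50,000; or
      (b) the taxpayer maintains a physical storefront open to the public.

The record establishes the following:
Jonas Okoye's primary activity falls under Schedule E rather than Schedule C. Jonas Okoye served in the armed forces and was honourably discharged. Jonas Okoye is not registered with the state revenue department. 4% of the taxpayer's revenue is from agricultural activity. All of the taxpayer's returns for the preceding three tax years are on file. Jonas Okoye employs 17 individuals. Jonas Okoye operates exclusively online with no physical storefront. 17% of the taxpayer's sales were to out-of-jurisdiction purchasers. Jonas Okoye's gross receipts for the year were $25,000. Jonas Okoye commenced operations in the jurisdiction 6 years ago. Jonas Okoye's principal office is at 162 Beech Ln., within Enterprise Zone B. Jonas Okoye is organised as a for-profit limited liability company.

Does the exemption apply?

(a) >40% out-of-jur. sales — fails.
(b) not (state-registered) — holds.
So (1) is satisfied (F OR T).
(a) not (in enterprise zone) — not satisfied.
(i) ≥ 8 yrs in jurisdiction — fails.
(ii) returns current — holds.
(b): F AND T → false.
(c) veteran — met.
So (2) is satisfied (F OR F OR T).
(i) not (Schedule C activity) — holds.
(ii) not (nonprofit) — satisfied.
(iii) receipts ≤ $50,000 — satisfied.
(a): T AND T AND T → true.
(b) has storefront — not satisfied.
(3) = T OR F = true.
So Overall is satisfied (T AND T AND T).

Yes — exempt.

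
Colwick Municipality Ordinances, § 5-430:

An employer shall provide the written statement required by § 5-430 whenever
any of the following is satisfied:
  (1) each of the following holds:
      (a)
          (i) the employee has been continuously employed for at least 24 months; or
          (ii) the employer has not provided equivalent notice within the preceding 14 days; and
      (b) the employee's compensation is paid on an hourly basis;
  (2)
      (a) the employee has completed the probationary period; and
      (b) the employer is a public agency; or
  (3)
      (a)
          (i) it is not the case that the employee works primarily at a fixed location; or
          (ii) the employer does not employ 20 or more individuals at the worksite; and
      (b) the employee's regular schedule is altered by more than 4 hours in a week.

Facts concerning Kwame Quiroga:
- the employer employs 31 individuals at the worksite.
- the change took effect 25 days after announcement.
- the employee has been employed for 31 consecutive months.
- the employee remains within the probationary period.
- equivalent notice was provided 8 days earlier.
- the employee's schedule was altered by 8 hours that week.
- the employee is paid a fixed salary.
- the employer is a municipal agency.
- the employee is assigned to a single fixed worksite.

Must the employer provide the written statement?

No — not required.

(i) tenure ≥ 24 mo. — satisfied.
(ii) no recent notice — not satisfied.
So (a) is satisfied (T OR F).
(b) hourly-paid — not satisfied.
So (1) is not satisfied (T AND F).
(a) past probation — not satisfied.
(b) public agency — holds.
(2) = F AND T = false.
(i) not (fixed location) — not met.
(ii) not (≥ 20 at site) — not satisfied.
(a): F OR F → false.
(b) schedule shift > 4h — holds.
(3): F AND T → false.
Overall = F OR F OR F = false.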